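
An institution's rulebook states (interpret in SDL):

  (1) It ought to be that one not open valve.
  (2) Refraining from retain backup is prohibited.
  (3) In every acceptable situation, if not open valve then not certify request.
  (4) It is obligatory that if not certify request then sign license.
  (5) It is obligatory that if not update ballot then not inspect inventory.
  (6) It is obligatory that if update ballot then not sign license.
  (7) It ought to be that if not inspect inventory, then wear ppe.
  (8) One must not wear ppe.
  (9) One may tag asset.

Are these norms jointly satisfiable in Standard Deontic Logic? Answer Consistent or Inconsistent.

Inconsistent

F(wear_ppe) at premise 8 means O(¬wear_ppe).
The contrapositive of premise 7 (O(¬inspect_inventory → wear_ppe)) is O(¬wear_ppe → inspect_inventory), and O(¬wear_ppe) is already established, so O(inspect_inventory).
Premise 5, O(¬update_ballot → ¬inspect_inventory), contraposes to O(inspect_inventory → update_ballot); with O(inspect_inventory) we get O(update_ballot).
From O(update_ballot) and premise 6, O(update_ballot → ¬sign_license), we obtain O(¬sign_license).
Premise 4, O(¬certify_request → sign_license), contraposes to O(¬sign_license → certify_request); with O(¬sign_license) we get O(certify_request).
Premise 3, O(¬open_valve → ¬certify_request), contraposes to O(certify_request → open_valve); with O(certify_request) we get O(open_valve).
Yet premise 1 states O(¬open_valve).
We now have both O(open_valve) and O(¬open_valve) — open_valve is simultaneously obligatory and forbidden, violating the D-axiom.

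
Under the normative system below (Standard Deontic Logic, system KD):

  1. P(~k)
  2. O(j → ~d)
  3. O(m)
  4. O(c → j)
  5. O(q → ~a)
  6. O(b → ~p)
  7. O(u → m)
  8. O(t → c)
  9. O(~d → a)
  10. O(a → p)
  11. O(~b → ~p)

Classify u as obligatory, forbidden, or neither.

Neither

Premise 7 is O(u → m); even if O(m) held, inferring O(u) would be affirming the consequent — invalid.
No premise or chain of K-axiom applications forces O(u), and none forces O(~u). So u is neither obligatory nor forbidden under these norms.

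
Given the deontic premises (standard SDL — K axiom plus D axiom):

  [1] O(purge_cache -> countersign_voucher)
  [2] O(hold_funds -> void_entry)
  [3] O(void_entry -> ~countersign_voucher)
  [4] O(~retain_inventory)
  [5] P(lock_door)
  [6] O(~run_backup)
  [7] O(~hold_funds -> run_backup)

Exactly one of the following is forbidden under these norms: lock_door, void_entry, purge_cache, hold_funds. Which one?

From premise 6 we have O(~run_backup).
Premise 7 is O(~hold_funds -> run_backup); contrapositively O(~run_backup -> hold_funds). Since O(~run_backup) holds, K gives O(hold_funds).
Applying K to premise 2 (O(hold_funds -> void_entry)) and O(hold_funds) yields O(void_entry).
Premise 3 is O(void_entry -> ~countersign_voucher); since O(void_entry), deontic closure gives O(~countersign_voucher).
Premise 1 is O(purge_cache -> countersign_voucher); contrapositively O(~countersign_voucher -> ~purge_cache). Since O(~countersign_voucher) holds, K gives O(~purge_cache).
So O(~purge_cache) holds, i.e. purge_cache is forbidden. None of the other listed options is forbidden under the premises.

purge_cache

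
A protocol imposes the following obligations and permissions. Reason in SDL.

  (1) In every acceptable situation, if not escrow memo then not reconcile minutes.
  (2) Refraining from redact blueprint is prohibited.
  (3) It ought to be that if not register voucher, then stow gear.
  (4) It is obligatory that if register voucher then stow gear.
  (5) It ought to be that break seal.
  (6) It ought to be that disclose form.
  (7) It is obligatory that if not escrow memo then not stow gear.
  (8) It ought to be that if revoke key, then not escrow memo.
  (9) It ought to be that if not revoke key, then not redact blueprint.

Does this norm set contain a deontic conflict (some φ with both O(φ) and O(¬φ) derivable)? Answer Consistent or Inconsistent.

Inconsistent

Premises 4 and 3 cover both cases: O(register_voucher → stow_gear) and O(¬register_voucher → stow_gear). Since register_voucher ∨ ¬register_voucher is a tautology, O(stow_gear) follows.
Premise 7, O(¬escrow_memo → ¬stow_gear), contraposes to O(stow_gear → escrow_memo); with O(stow_gear) we get O(escrow_memo).
Premise 8, O(revoke_key → ¬escrow_memo), contraposes to O(escrow_memo → ¬revoke_key); with O(escrow_memo) we get O(¬revoke_key).
From O(¬revoke_key) and premise 9, O(¬revoke_key → ¬redact_blueprint), we obtain O(¬redact_blueprint).
However, F(¬redact_blueprint) at premise 2 amounts to O(redact_blueprint).
We now have both O(¬redact_blueprint) and O(redact_blueprint) — redact_blueprint is simultaneously obligatory and forbidden, violating the D-axiom.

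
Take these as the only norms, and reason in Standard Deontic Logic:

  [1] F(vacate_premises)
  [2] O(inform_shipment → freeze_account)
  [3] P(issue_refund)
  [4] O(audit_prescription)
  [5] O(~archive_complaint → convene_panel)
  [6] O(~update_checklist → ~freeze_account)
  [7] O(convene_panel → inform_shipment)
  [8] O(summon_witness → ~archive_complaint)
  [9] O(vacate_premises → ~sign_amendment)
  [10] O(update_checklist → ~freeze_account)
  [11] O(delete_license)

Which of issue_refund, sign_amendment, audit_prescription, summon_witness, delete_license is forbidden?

summon_witness

Premises 6 and 10 cover both cases: O(~update_checklist → ~freeze_account) and O(update_checklist → ~freeze_account). Since ~update_checklist ∨ update_checklist is a tautology, O(~freeze_account) follows.
Premise 2, O(inform_shipment → freeze_account), contraposes to O(~freeze_account → ~inform_shipment); with O(~freeze_account) we get O(~inform_shipment).
Premise 7 is O(convene_panel → inform_shipment); contrapositively O(~inform_shipment → ~convene_panel). Since O(~inform_shipment) holds, K gives O(~convene_panel).
The contrapositive of premise 5 (O(~archive_complaint → convene_panel)) is O(~convene_panel → archive_complaint), and O(~convene_panel) is already established, so O(archive_complaint).
Premise 8, O(summon_witness → ~archive_complaint), contraposes to O(archive_complaint → ~summon_witness); with O(archive_complaint) we get O(~summon_witness).
So O(~summon_witness) holds, i.e. summon_witness is forbidden. None of the other listed options is forbidden under the premises.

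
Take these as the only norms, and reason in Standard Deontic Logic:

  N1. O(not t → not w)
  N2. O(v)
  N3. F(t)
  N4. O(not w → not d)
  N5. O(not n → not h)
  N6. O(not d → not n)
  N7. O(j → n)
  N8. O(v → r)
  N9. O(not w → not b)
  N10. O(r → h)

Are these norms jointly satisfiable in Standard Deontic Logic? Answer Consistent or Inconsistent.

Inconsistent

Premise 2 gives O(v).
Applying K to premise 8 (O(v → r)) and O(v) yields O(r).
Applying K to premise 10 (O(r → h)) and O(r) yields O(h).
Premise 5, O(not n → not h), contraposes to O(h → n); with O(h) we get O(n).
The contrapositive of premise 6 (O(not d → not n)) is O(n → d), and O(n) is already established, so O(d).
Premise 4, O(not w → not d), contraposes to O(d → w); with O(d) we get O(w).
Premise 1 is O(not t → not w); contrapositively O(w → t). Since O(w) holds, K gives O(t).
Yet premise 3 is F(t), i.e. O(not t).
We now have both O(t) and O(not t) — t is simultaneously obligatory and forbidden, violating the D-axiom.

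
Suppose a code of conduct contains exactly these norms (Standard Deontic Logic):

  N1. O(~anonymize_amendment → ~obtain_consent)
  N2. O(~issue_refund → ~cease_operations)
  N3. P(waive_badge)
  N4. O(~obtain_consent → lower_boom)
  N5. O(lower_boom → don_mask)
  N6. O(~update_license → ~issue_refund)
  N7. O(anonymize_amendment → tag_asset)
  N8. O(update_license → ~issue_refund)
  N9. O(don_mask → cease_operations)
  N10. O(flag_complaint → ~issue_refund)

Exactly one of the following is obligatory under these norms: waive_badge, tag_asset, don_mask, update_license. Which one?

Premises 8 and 6 are O(update_license → ~issue_refund) and O(~update_license → ~issue_refund); every ideal world satisfies update_license or ~update_license, so in either case ~issue_refund holds — hence O(~issue_refund).
Premise 2 is O(~issue_refund → ~cease_operations); since O(~issue_refund), deontic closure gives O(~cease_operations).
The contrapositive of premise 9 (O(don_mask → cease_operations)) is O(~cease_operations → ~don_mask), and O(~cease_operations) is already established, so O(~don_mask).
The contrapositive of premise 5 (O(lower_boom → don_mask)) is O(~don_mask → ~lower_boom), and O(~don_mask) is already established, so O(~lower_boom).
Premise 4 is O(~obtain_consent → lower_boom); contrapositively O(~lower_boom → obtain_consent). Since O(~lower_boom) holds, K gives O(obtain_consent).
Premise 1, O(~anonymize_amendment → ~obtain_consent), contraposes to O(obtain_consent → anonymize_amendment); with O(obtain_consent) we get O(anonymize_amendment).
With premise 7, O(anonymize_amendment → tag_asset), the K-axiom yields O(tag_asset).
So O(tag_asset) holds — tag_asset is obligatory. None of the other listed options is made obligatory by any chain of premises.

tag_asset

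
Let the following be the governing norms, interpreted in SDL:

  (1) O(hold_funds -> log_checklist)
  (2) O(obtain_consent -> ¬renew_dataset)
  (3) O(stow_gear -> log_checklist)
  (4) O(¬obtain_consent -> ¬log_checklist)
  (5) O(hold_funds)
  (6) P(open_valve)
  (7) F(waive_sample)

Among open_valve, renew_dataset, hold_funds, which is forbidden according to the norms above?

Premise 5 states O(hold_funds) outright.
With premise 1, O(hold_funds -> log_checklist), the K-axiom yields O(log_checklist).
The contrapositive of premise 4 (O(¬obtain_consent -> ¬log_checklist)) is O(log_checklist -> obtain_consent), and O(log_checklist) is already established, so O(obtain_consent).
With premise 2, O(obtain_consent -> ¬renew_dataset), the K-axiom yields O(¬renew_dataset).
So O(¬renew_dataset) holds, i.e. renew_dataset is forbidden. None of the other listed options is forbidden under the premises.

renew_dataset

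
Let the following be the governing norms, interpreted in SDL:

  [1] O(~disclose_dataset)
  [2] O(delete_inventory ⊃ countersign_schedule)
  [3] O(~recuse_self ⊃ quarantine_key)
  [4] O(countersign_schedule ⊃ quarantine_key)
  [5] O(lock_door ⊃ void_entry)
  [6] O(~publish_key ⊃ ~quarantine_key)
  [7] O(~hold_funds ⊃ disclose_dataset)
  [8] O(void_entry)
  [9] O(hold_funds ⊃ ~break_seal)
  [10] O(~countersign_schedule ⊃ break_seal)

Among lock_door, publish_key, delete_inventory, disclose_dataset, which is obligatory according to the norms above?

publish_key

From premise 1 we have O(~disclose_dataset).
Premise 7, O(~hold_funds ⊃ disclose_dataset), contraposes to O(~disclose_dataset ⊃ hold_funds); with O(~disclose_dataset) we get O(hold_funds).
Applying K to premise 9 (O(hold_funds ⊃ ~break_seal)) and O(hold_funds) yields O(~break_seal).
Premise 10, O(~countersign_schedule ⊃ break_seal), contraposes to O(~break_seal ⊃ countersign_schedule); with O(~break_seal) we get O(countersign_schedule).
From O(countersign_schedule) and premise 4, O(countersign_schedule ⊃ quarantine_key), we obtain O(quarantine_key).
Premise 6, O(~publish_key ⊃ ~quarantine_key), contraposes to O(quarantine_key ⊃ publish_key); with O(quarantine_key) we get O(publish_key).
So O(publish_key) holds — publish_key is obligatory. None of the other listed options is made obligatory by any chain of premises.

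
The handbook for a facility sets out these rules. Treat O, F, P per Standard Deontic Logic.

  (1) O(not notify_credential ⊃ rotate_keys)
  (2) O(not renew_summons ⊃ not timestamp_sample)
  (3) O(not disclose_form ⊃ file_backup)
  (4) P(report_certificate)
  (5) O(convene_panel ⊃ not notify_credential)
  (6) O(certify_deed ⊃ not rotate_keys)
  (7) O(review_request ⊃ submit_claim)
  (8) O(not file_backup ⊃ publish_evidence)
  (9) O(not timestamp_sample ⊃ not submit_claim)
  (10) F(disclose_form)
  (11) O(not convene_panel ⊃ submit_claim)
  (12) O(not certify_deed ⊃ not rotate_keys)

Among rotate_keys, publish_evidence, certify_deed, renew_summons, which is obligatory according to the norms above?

By case analysis on not certify_deed: premise 12 gives O(not certify_deed ⊃ not rotate_keys) and premise 6 gives O(certify_deed ⊃ not rotate_keys), so O(not rotate_keys) either way.
Premise 1, O(not notify_credential ⊃ rotate_keys), contraposes to O(not rotate_keys ⊃ notify_credential); with O(not rotate_keys) we get O(notify_credential).
The contrapositive of premise 5 (O(convene_panel ⊃ not notify_credential)) is O(notify_credential ⊃ not convene_panel), and O(notify_credential) is already established, so O(not convene_panel).
From O(not convene_panel) and premise 11, O(not convene_panel ⊃ submit_claim), we obtain O(submit_claim).
Premise 9 is O(not timestamp_sample ⊃ not submit_claim); contrapositively O(submit_claim ⊃ timestamp_sample). Since O(submit_claim) holds, K gives O(timestamp_sample).
The contrapositive of premise 2 (O(not renew_summons ⊃ not timestamp_sample)) is O(timestamp_sample ⊃ renew_summons), and O(timestamp_sample) is already established, so O(renew_summons).
So O(renew_summons) holds — renew_summons is obligatory. None of the other listed options is made obligatory by any chain of premises.

renew_summons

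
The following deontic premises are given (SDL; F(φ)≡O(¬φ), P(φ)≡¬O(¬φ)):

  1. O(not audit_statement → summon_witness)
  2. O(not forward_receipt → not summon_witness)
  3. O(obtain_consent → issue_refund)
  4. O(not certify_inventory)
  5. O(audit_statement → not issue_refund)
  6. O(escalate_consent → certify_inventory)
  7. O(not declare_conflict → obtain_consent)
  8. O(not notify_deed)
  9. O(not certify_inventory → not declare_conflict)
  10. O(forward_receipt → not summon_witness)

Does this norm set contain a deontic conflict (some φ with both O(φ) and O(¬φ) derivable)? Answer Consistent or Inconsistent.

Inconsistent

Premises 2 and 10 are O(not forward_receipt → not summon_witness) and O(forward_receipt → not summon_witness); every ideal world satisfies not forward_receipt or forward_receipt, so in either case not summon_witness holds — hence O(not summon_witness).
The contrapositive of premise 1 (O(not audit_statement → summon_witness)) is O(not summon_witness → audit_statement), and O(not summon_witness) is already established, so O(audit_statement).
From O(audit_statement) and premise 5, O(audit_statement → not issue_refund), we obtain O(not issue_refund).
Premise 3 is O(obtain_consent → issue_refund); contrapositively O(not issue_refund → not obtain_consent). Since O(not issue_refund) holds, K gives O(not obtain_consent).
The contrapositive of premise 7 (O(not declare_conflict → obtain_consent)) is O(not obtain_consent → declare_conflict), and O(not obtain_consent) is already established, so O(declare_conflict).
The contrapositive of premise 9 (O(not certify_inventory → not declare_conflict)) is O(declare_conflict → certify_inventory), and O(declare_conflict) is already established, so O(certify_inventory).
However, premise 4 gives O(not certify_inventory).
We now have both O(certify_inventory) and O(not certify_inventory) — certify_inventory is simultaneously obligatory and forbidden, violating the D-axiom.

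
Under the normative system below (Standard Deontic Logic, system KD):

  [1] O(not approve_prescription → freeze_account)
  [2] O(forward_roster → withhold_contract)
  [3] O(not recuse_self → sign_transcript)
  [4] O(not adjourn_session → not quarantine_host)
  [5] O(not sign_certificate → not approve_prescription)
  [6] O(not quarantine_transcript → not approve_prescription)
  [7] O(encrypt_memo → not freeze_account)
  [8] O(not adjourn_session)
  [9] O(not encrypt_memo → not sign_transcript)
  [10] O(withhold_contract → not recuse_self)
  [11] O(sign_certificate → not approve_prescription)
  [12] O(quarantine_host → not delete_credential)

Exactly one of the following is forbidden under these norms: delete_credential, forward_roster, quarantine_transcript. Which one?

forward_roster

Premises 11 and 5 are O(sign_certificate → not approve_prescription) and O(not sign_certificate → not approve_prescription); every ideal world satisfies sign_certificate or not sign_certificate, so in either case not approve_prescription holds — hence O(not approve_prescription).
Applying K to premise 1 (O(not approve_prescription → freeze_account)) and O(not approve_prescription) yields O(freeze_account).
The contrapositive of premise 7 (O(encrypt_memo → not freeze_account)) is O(freeze_account → not encrypt_memo), and O(freeze_account) is already established, so O(not encrypt_memo).
Applying K to premise 9 (O(not encrypt_memo → not sign_transcript)) and O(not encrypt_memo) yields O(not sign_transcript).
Premise 3, O(not recuse_self → sign_transcript), contraposes to O(not sign_transcript → recuse_self); with O(not sign_transcript) we get O(recuse_self).
Premise 10, O(withhold_contract → not recuse_self), contraposes to O(recuse_self → not withhold_contract); with O(recuse_self) we get O(not withhold_contract).
The contrapositive of premise 2 (O(forward_roster → withhold_contract)) is O(not withhold_contract → not forward_roster), and O(not withhold_contract) is already established, so O(not forward_roster).
So O(not forward_roster) holds, i.e. forward_roster is forbidden. None of the other listed options is forbidden under the premises.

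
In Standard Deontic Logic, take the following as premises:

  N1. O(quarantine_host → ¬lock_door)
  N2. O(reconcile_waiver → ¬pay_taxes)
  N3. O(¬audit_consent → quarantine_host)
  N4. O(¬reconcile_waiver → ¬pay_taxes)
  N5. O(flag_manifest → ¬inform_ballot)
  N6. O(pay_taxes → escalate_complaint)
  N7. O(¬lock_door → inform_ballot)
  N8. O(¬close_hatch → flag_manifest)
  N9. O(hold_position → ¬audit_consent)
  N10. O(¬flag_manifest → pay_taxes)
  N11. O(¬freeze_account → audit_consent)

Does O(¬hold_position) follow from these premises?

By case analysis on reconcile_waiver: premise 2 gives O(reconcile_waiver → ¬pay_taxes) and premise 4 gives O(¬reconcile_waiver → ¬pay_taxes), so O(¬pay_taxes) either way.
Premise 10, O(¬flag_manifest → pay_taxes), contraposes to O(¬pay_taxes → flag_manifest); with O(¬pay_taxes) we get O(flag_manifest).
With premise 5, O(flag_manifest → ¬inform_ballot), the K-axiom yields O(¬inform_ballot).
Premise 7, O(¬lock_door → inform_ballot), contraposes to O(¬inform_ballot → lock_door); with O(¬inform_ballot) we get O(lock_door).
Premise 1, O(quarantine_host → ¬lock_door), contraposes to O(lock_door → ¬quarantine_host); with O(lock_door) we get O(¬quarantine_host).
Premise 3 is O(¬audit_consent → quarantine_host); contrapositively O(¬quarantine_host → audit_consent). Since O(¬quarantine_host) holds, K gives O(audit_consent).
Premise 9, O(hold_position → ¬audit_consent), contraposes to O(audit_consent → ¬hold_position); with O(audit_consent) we get O(¬hold_position).
Premises 6, 8, 11 do not contribute to this derivation.
So O(¬hold_position) follows.

Yes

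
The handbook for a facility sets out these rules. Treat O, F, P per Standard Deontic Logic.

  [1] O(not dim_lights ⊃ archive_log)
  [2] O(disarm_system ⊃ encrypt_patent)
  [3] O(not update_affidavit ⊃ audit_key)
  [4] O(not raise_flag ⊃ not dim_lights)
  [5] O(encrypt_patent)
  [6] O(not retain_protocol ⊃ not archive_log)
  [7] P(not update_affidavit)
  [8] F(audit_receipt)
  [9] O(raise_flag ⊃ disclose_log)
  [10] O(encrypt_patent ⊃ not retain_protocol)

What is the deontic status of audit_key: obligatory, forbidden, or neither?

Premise 3 is O(not update_affidavit ⊃ audit_key), but O(not update_affidavit) is not derivable from the premises (the permission P(not update_affidavit) asserts only not O(update_affidavit), not O(not update_affidavit)), so it does not yield O(audit_key).
No premise or chain of K-axiom applications forces O(audit_key), and none forces O(not audit_key). So audit_key is neither obligatory nor forbidden under these norms.

Neither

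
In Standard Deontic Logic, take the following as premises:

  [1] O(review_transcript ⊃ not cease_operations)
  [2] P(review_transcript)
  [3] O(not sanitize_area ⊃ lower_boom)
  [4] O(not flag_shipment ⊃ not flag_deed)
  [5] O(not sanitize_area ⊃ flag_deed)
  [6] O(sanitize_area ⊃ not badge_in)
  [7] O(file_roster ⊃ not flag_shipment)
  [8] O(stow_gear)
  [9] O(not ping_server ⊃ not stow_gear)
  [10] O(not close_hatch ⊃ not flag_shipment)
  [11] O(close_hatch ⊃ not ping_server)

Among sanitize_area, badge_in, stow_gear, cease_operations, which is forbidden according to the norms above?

Premise 8 gives O(stow_gear).
Premise 9, O(not ping_server ⊃ not stow_gear), contraposes to O(stow_gear ⊃ ping_server); with O(stow_gear) we get O(ping_server).
Premise 11, O(close_hatch ⊃ not ping_server), contraposes to O(ping_server ⊃ not close_hatch); with O(ping_server) we get O(not close_hatch).
With premise 10, O(not close_hatch ⊃ not flag_shipment), the K-axiom yields O(not flag_shipment).
Applying K to premise 4 (O(not flag_shipment ⊃ not flag_deed)) and O(not flag_shipment) yields O(not flag_deed).
Premise 5 is O(not sanitize_area ⊃ flag_deed); contrapositively O(not flag_deed ⊃ sanitize_area). Since O(not flag_deed) holds, K gives O(sanitize_area).
Premise 6 is O(sanitize_area ⊃ not badge_in); since O(sanitize_area), deontic closure gives O(not badge_in).
So O(not badge_in) holds, i.e. badge_in is forbidden. None of the other listed options is forbidden under the premises.

badge_in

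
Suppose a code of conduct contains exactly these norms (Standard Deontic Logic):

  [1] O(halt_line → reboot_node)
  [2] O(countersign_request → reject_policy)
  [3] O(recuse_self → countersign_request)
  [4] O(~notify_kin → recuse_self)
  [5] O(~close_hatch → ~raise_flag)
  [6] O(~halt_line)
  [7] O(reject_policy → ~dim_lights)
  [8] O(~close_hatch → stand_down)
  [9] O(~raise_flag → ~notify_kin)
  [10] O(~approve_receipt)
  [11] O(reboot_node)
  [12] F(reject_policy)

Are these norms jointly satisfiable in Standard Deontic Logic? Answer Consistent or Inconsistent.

Consistent

Premise 1 is O(halt_line → reboot_node); even if O(reboot_node) held, inferring O(halt_line) would be affirming the consequent — invalid.
So O(halt_line) is not derivable, and the apparent clash with O(~halt_line) does not arise.
A world satisfying every obligation exists (e.g. approve_receipt=false, close_hatch=true, countersign_request=false, dim_lights=false, halt_line=false, notify_kin=true, raise_flag=true, reboot_node=true, recuse_self=false, reject_policy=false, stand_down=false); no atom is both obligatory and forbidden, so the set is consistent.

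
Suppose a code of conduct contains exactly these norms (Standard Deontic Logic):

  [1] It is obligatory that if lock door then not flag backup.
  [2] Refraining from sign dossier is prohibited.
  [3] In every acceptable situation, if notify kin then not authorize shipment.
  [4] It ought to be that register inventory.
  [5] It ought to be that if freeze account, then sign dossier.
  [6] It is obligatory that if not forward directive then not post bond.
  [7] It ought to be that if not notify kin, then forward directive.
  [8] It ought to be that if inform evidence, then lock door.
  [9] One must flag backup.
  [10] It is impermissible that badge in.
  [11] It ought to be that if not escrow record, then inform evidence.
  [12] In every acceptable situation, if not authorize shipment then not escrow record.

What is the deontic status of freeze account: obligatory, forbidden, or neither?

Neither

Premise 5 is O(freeze_account → sign_dossier); even if O(sign_dossier) held, inferring O(freeze_account) would be affirming the consequent — invalid.
No premise or chain of K-axiom applications forces O(freeze_account), and none forces O(¬freeze_account). So freeze_account is neither obligatory nor forbidden under these norms.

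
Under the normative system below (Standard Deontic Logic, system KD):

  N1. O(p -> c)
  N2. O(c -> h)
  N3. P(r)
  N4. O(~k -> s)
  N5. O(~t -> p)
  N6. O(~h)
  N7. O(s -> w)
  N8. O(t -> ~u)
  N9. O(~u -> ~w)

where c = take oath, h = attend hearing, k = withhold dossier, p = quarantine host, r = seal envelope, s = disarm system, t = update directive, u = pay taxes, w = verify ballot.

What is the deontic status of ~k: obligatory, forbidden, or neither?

Forbidden

Premise 6 gives O(~h).
Premise 2, O(c -> h), contraposes to O(~h -> ~c); with O(~h) we get O(~c).
Premise 1, O(p -> c), contraposes to O(~c -> ~p); with O(~c) we get O(~p).
Premise 5 is O(~t -> p); contrapositively O(~p -> t). Since O(~p) holds, K gives O(t).
Premise 8 is O(t -> ~u); since O(t), deontic closure gives O(~u).
With premise 9, O(~u -> ~w), the K-axiom yields O(~w).
Premise 7 is O(s -> w); contrapositively O(~w -> ~s). Since O(~w) holds, K gives O(~s).
Premise 4 is O(~k -> s); contrapositively O(~s -> k). Since O(~s) holds, K gives O(k).
Premise 3 does not contribute to this derivation.
Thus O(k), which is F(~k): ~k is forbidden.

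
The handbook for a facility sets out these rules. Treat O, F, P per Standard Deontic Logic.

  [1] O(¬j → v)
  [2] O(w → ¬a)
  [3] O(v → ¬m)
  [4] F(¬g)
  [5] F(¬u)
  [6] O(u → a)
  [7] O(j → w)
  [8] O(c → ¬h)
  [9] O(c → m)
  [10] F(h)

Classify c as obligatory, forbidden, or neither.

Forbidden

F(¬u) at premise 5 means O(u).
From O(u) and premise 6, O(u → a), we obtain O(a).
Premise 2, O(w → ¬a), contraposes to O(a → ¬w); with O(a) we get O(¬w).
The contrapositive of premise 7 (O(j → w)) is O(¬w → ¬j), and O(¬w) is already established, so O(¬j).
With premise 1, O(¬j → v), the K-axiom yields O(v).
From O(v) and premise 3, O(v → ¬m), we obtain O(¬m).
Premise 9 is O(c → m); contrapositively O(¬m → ¬c). Since O(¬m) holds, K gives O(¬c).
Premises 4, 8, 10 do not contribute to this derivation.
Thus O(¬c), which is F(c): c is forbidden.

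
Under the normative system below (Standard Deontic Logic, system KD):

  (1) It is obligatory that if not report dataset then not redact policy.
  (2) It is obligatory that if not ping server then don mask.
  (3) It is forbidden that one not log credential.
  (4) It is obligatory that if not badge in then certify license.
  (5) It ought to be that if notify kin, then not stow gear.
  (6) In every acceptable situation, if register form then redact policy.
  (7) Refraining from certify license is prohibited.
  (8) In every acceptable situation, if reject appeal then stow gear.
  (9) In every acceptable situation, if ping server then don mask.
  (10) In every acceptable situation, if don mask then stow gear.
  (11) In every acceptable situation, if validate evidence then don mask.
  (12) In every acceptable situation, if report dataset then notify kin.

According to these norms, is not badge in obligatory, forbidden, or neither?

Neither

Premise 4 is O(¬badge_in → certify_license); even if O(certify_license) held, inferring O(¬badge_in) would be affirming the consequent — invalid.
No premise or chain of K-axiom applications forces O(¬badge_in), and none forces O(badge_in). So ¬badge_in is neither obligatory nor forbidden under these norms.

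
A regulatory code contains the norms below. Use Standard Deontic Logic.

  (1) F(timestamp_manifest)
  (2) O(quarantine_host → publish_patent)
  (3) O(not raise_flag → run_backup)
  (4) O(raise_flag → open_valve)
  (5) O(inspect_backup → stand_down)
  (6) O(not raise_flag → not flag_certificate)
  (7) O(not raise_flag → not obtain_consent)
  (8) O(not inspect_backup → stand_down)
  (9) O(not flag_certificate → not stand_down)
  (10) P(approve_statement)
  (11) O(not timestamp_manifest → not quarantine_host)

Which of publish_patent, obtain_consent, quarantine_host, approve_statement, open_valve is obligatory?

open_valve

Premises 5 and 8 cover both cases: O(inspect_backup → stand_down) and O(not inspect_backup → stand_down). Since inspect_backup ∨ not inspect_backup is a tautology, O(stand_down) follows.
Premise 9 is O(not flag_certificate → not stand_down); contrapositively O(stand_down → flag_certificate). Since O(stand_down) holds, K gives O(flag_certificate).
Premise 6 is O(not raise_flag → not flag_certificate); contrapositively O(flag_certificate → raise_flag). Since O(flag_certificate) holds, K gives O(raise_flag).
With premise 4, O(raise_flag → open_valve), the K-axiom yields O(open_valve).
So O(open_valve) holds — open_valve is obligatory. None of the other listed options is made obligatory by any chain of premises.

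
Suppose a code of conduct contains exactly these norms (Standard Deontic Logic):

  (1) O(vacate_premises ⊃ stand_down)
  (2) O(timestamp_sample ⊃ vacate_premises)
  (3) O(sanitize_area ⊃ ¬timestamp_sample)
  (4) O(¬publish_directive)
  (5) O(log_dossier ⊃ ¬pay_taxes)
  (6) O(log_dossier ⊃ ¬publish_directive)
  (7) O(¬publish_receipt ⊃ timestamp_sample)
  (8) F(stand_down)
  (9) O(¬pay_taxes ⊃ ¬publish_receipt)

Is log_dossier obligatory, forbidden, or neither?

Forbidden

Premise 8 is F(stand_down), i.e. O(¬stand_down).
Premise 1, O(vacate_premises ⊃ stand_down), contraposes to O(¬stand_down ⊃ ¬vacate_premises); with O(¬stand_down) we get O(¬vacate_premises).
The contrapositive of premise 2 (O(timestamp_sample ⊃ vacate_premises)) is O(¬vacate_premises ⊃ ¬timestamp_sample), and O(¬vacate_premises) is already established, so O(¬timestamp_sample).
Premise 7, O(¬publish_receipt ⊃ timestamp_sample), contraposes to O(¬timestamp_sample ⊃ publish_receipt); with O(¬timestamp_sample) we get O(publish_receipt).
The contrapositive of premise 9 (O(¬pay_taxes ⊃ ¬publish_receipt)) is O(publish_receipt ⊃ pay_taxes), and O(publish_receipt) is already established, so O(pay_taxes).
Premise 5, O(log_dossier ⊃ ¬pay_taxes), contraposes to O(pay_taxes ⊃ ¬log_dossier); with O(pay_taxes) we get O(¬log_dossier).
Premises 3, 4, 6 do not contribute to this derivation.
Thus O(¬log_dossier), which is F(log_dossier): log_dossier is forbidden.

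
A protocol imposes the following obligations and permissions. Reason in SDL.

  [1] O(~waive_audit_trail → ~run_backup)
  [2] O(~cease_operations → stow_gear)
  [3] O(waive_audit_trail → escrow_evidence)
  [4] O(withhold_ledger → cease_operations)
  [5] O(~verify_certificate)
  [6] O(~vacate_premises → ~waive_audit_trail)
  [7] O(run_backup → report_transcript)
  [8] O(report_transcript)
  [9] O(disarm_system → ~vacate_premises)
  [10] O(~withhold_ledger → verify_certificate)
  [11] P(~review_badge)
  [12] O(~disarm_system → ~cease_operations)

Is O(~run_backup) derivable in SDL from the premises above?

From premise 5 we have O(~verify_certificate).
Premise 10 is O(~withhold_ledger → verify_certificate); contrapositively O(~verify_certificate → withhold_ledger). Since O(~verify_certificate) holds, K gives O(withhold_ledger).
With premise 4, O(withhold_ledger → cease_operations), the K-axiom yields O(cease_operations).
The contrapositive of premise 12 (O(~disarm_system → ~cease_operations)) is O(cease_operations → disarm_system), and O(cease_operations) is already established, so O(disarm_system).
From O(disarm_system) and premise 9, O(disarm_system → ~vacate_premises), we obtain O(~vacate_premises).
With premise 6, O(~vacate_premises → ~waive_audit_trail), the K-axiom yields O(~waive_audit_trail).
From O(~waive_audit_trail) and premise 1, O(~waive_audit_trail → ~run_backup), we obtain O(~run_backup).
Premises 2, 3, 7, 8, 11 do not contribute to this derivation.
So O(~run_backup) follows.

Yes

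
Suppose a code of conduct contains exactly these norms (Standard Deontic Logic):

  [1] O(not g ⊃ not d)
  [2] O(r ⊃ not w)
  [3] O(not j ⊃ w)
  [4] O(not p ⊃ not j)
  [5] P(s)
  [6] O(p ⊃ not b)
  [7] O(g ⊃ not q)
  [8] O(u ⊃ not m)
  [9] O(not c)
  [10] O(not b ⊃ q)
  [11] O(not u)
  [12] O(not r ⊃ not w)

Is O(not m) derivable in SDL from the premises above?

Premise 8 is O(u ⊃ not m), but O(u) is not derivable from the premises, so it does not yield O(not m).
No other premise forces O(not m). An ideal world satisfying every premise can still have not m false, so O(not m) is not derivable.

No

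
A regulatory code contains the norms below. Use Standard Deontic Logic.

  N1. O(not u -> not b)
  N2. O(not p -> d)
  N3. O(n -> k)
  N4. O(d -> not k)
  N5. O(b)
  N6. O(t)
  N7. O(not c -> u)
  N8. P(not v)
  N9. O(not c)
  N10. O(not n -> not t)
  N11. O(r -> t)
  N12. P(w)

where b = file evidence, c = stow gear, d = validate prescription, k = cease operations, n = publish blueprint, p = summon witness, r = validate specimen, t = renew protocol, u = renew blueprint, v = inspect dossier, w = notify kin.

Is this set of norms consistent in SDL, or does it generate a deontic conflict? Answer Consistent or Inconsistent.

Premise 1 is O(not u -> not b), but O(not u) is not derivable from the premises, so it does not yield O(not b).
So O(not b) is not derivable, and the apparent clash with O(b) does not arise.
A world satisfying every obligation exists (e.g. b=true, c=false, d=false, k=true, n=true, p=true, r=false, t=true, u=true, v=false, w=false); no atom is both obligatory and forbidden, so the set is consistent.

Consistent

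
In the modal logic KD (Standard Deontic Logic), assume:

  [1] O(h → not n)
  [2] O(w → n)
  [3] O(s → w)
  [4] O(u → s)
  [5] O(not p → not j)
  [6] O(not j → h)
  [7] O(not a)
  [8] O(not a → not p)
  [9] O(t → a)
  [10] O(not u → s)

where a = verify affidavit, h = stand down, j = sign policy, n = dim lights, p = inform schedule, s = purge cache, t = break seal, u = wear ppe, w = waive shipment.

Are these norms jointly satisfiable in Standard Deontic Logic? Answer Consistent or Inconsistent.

Premises 10 and 4 cover both cases: O(not u → s) and O(u → s). Since not u ∨ u is a tautology, O(s) follows.
From O(s) and premise 3, O(s → w), we obtain O(w).
Applying K to premise 2 (O(w → n)) and O(w) yields O(n).
Premise 1, O(h → not n), contraposes to O(n → not h); with O(n) we get O(not h).
The contrapositive of premise 6 (O(not j → h)) is O(not h → j), and O(not h) is already established, so O(j).
The contrapositive of premise 5 (O(not p → not j)) is O(j → p), and O(j) is already established, so O(p).
The contrapositive of premise 8 (O(not a → not p)) is O(p → a), and O(p) is already established, so O(a).
Yet premise 7 states O(not a).
We now have both O(a) and O(not a) — a is simultaneously obligatory and forbidden, violating the D-axiom.

Inconsistent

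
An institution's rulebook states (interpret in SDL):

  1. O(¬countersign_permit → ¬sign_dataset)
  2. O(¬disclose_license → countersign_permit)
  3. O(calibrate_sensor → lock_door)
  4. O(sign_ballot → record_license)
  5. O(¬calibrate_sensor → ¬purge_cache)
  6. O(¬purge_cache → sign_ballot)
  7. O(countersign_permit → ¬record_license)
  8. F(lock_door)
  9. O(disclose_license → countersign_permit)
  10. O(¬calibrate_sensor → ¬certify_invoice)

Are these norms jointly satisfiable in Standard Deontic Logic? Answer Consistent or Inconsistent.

By case analysis on disclose_license: premise 9 gives O(disclose_license → countersign_permit) and premise 2 gives O(¬disclose_license → countersign_permit), so O(countersign_permit) either way.
Applying K to premise 7 (O(countersign_permit → ¬record_license)) and O(countersign_permit) yields O(¬record_license).
Premise 4 is O(sign_ballot → record_license); contrapositively O(¬record_license → ¬sign_ballot). Since O(¬record_license) holds, K gives O(¬sign_ballot).
Premise 6, O(¬purge_cache → sign_ballot), contraposes to O(¬sign_ballot → purge_cache); with O(¬sign_ballot) we get O(purge_cache).
Premise 5, O(¬calibrate_sensor → ¬purge_cache), contraposes to O(purge_cache → calibrate_sensor); with O(purge_cache) we get O(calibrate_sensor).
From O(calibrate_sensor) and premise 3, O(calibrate_sensor → lock_door), we obtain O(lock_door).
However, F(lock_door) at premise 8 amounts to O(¬lock_door).
We now have both O(lock_door) and O(¬lock_door) — lock_door is simultaneously obligatory and forbidden, violating the D-axiom.

Inconsistent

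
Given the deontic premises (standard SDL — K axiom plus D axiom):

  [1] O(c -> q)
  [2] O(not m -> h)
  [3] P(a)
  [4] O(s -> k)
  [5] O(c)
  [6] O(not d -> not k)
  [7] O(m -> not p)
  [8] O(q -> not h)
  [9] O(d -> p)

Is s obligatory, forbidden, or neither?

Forbidden

Premise 5 gives O(c).
From O(c) and premise 1, O(c -> q), we obtain O(q).
Premise 8 is O(q -> not h); since O(q), deontic closure gives O(not h).
The contrapositive of premise 2 (O(not m -> h)) is O(not h -> m), and O(not h) is already established, so O(m).
Premise 7 is O(m -> not p); since O(m), deontic closure gives O(not p).
Premise 9, O(d -> p), contraposes to O(not p -> not d); with O(not p) we get O(not d).
Premise 6 is O(not d -> not k); since O(not d), deontic closure gives O(not k).
Premise 4 is O(s -> k); contrapositively O(not k -> not s). Since O(not k) holds, K gives O(not s).
Premise 3 does not contribute to this derivation.
Thus O(not s), which is F(s): s is forbidden.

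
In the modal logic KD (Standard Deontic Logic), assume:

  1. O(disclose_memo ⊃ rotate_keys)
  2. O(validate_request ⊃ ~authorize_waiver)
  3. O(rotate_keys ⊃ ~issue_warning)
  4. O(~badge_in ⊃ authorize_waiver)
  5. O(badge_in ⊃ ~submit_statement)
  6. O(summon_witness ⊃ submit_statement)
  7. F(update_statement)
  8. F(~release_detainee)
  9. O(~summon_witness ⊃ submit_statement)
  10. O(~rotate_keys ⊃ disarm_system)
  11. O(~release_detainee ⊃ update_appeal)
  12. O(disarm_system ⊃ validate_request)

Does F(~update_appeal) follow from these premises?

No

Premise 11 is O(~release_detainee ⊃ update_appeal), but O(~release_detainee) is not derivable from the premises, so it does not yield O(update_appeal).
No other premise forces O(update_appeal). An ideal world satisfying every premise can still have ~update_appeal true, so F(~update_appeal) is not derivable.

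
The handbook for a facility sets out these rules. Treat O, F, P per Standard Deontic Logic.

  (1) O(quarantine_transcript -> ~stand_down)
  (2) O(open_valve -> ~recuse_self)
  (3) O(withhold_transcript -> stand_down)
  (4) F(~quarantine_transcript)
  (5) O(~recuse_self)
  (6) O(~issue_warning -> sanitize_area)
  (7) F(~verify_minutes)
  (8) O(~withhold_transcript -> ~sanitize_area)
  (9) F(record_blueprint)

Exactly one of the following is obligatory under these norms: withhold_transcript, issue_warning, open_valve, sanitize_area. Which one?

Premise 4, F(~quarantine_transcript), is equivalent to O(quarantine_transcript).
Applying K to premise 1 (O(quarantine_transcript -> ~stand_down)) and O(quarantine_transcript) yields O(~stand_down).
Premise 3, O(withhold_transcript -> stand_down), contraposes to O(~stand_down -> ~withhold_transcript); with O(~stand_down) we get O(~withhold_transcript).
Applying K to premise 8 (O(~withhold_transcript -> ~sanitize_area)) and O(~withhold_transcript) yields O(~sanitize_area).
Premise 6, O(~issue_warning -> sanitize_area), contraposes to O(~sanitize_area -> issue_warning); with O(~sanitize_area) we get O(issue_warning).
So O(issue_warning) holds — issue_warning is obligatory. None of the other listed options is made obligatory by any chain of premises.

issue_warning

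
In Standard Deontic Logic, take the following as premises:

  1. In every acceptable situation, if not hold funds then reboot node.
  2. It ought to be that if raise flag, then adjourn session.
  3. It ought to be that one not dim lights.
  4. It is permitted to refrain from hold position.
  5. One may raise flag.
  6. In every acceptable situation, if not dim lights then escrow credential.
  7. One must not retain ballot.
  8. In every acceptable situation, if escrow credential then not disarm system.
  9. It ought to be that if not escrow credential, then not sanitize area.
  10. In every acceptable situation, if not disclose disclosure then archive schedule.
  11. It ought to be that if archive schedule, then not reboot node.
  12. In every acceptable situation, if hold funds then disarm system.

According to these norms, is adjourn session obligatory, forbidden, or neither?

Neither

Premise 2 is O(raise_flag → adjourn_session), but O(raise_flag) is not derivable from the premises (the permission P(raise_flag) asserts only ¬O(¬raise_flag), not O(raise_flag)), so it does not yield O(adjourn_session).
No premise or chain of K-axiom applications forces O(adjourn_session), and none forces O(¬adjourn_session). So adjourn_session is neither obligatory nor forbidden under these norms.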